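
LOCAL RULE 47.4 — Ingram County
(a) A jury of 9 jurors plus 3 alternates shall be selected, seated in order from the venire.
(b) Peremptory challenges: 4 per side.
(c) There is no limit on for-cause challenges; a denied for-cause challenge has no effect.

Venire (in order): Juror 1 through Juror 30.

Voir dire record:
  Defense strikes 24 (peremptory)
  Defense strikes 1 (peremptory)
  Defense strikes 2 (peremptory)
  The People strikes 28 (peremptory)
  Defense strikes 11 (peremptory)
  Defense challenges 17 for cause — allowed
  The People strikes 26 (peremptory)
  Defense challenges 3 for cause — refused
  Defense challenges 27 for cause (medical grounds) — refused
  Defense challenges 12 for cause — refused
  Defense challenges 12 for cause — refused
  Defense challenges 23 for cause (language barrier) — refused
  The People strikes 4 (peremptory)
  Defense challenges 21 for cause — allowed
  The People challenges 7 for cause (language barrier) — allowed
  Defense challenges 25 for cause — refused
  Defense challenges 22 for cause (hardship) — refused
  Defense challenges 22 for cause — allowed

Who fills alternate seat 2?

16

Removed: #1, #2, #4, #7, #11, #17, #21, #22, #24, #26, #28. (#3, #12, #23, #25, #27 stay — for-cause denied.)
Seating in order: seats 1–9 → #3, #5, #6, #8, #9, #10, #12, #13, #14; alternates → #15, #16, #18.
So alternate 2 is #16.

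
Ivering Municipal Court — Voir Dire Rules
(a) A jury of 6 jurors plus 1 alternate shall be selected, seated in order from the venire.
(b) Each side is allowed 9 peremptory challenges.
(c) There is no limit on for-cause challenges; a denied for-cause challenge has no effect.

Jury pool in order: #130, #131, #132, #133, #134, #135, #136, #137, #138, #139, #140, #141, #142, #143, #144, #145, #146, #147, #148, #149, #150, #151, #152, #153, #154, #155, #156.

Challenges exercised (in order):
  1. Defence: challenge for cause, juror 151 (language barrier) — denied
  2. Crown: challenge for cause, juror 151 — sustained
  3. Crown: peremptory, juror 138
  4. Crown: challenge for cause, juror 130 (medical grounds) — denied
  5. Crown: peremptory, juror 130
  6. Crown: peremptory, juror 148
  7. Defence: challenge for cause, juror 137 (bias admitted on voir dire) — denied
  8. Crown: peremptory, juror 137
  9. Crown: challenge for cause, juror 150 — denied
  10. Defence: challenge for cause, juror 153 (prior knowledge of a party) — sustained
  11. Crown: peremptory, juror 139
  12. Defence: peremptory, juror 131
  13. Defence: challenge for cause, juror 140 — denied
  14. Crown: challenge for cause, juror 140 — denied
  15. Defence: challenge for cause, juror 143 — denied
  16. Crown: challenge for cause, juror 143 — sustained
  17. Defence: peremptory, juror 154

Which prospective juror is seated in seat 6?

Removed: #130, #131, #137, #138, #139, #143, #148, #151, #153, #154. (#140, #150 stay — for-cause denied.)
Seating in order: seats 1–6 → #132, #133, #134, #135, #136, #140; alternates → #141.
So seat 6 is #140.

140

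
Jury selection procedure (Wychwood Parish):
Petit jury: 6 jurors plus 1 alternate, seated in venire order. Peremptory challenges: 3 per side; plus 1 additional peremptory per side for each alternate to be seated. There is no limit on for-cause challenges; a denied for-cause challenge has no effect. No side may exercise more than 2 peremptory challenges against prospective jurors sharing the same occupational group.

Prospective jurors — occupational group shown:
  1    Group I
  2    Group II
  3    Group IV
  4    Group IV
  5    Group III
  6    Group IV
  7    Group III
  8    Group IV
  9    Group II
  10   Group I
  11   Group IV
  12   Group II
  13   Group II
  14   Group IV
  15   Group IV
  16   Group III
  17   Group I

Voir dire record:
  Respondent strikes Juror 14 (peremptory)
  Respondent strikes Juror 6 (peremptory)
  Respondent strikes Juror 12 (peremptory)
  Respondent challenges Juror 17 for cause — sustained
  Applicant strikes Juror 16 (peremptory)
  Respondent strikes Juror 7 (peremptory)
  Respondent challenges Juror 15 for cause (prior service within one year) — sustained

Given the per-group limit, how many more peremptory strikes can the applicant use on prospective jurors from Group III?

Applicant peremptories so far: #16 — 1 of 4 used, 3 left overall.
Against Group III: #16 — 1 used; per-group cap 2 leaves 1.
Binding limit: min(3, 1) = 1.

1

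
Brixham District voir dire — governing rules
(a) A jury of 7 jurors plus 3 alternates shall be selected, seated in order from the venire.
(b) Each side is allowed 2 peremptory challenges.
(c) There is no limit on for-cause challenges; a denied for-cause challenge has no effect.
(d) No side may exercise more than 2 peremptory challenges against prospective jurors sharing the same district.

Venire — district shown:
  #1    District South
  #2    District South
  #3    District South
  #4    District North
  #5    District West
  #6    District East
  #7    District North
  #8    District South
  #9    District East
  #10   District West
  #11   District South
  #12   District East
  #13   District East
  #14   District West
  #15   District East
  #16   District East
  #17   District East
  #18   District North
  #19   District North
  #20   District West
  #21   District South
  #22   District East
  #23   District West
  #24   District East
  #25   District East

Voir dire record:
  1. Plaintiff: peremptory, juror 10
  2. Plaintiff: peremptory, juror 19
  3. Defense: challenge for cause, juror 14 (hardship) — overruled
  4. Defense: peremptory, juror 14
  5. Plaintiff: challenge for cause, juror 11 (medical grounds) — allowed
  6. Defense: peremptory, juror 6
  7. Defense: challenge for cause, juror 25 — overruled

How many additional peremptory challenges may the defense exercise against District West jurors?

0

Defense peremptories so far: #14, #6 — 2 of 2 used, 0 left overall.
Against District West: #14 — 1 used; per-district cap 2 leaves 1.
Binding limit: min(0, 1) = 0.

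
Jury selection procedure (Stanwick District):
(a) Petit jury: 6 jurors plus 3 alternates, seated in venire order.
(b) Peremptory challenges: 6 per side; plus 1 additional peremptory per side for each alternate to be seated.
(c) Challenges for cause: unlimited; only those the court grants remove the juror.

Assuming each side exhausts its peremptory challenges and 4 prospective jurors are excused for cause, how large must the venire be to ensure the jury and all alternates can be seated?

31

Seats to fill: 6 + 3 alternates = 9.
Peremptories: 6 + 1×3 = 9 per side × 2 sides = 18.
For-cause removals: 4.
Minimum venire: 9 + 18 + 4 = 31.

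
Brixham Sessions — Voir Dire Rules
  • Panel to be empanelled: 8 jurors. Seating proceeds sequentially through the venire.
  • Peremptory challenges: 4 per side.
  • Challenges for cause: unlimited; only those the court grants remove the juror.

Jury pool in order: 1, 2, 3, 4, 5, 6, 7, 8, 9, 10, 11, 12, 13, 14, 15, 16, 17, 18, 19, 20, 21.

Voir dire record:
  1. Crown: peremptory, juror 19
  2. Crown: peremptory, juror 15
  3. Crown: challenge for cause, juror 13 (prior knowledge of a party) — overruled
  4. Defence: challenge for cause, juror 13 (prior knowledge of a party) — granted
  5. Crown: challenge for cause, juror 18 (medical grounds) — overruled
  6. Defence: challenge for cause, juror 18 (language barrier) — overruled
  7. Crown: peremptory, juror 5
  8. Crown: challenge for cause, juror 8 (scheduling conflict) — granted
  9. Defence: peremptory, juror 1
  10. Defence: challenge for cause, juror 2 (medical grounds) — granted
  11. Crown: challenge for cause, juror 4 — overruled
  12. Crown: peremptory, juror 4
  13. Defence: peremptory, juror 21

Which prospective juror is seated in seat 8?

14

Removed: #1, #2, #4, #5, #8, #13, #15, #19, #21. (#18 stays — for-cause denied.)
Seating in order: seats 1–8 → #3, #6, #7, #9, #10, #11, #12, #14.
So seat 8 is #14.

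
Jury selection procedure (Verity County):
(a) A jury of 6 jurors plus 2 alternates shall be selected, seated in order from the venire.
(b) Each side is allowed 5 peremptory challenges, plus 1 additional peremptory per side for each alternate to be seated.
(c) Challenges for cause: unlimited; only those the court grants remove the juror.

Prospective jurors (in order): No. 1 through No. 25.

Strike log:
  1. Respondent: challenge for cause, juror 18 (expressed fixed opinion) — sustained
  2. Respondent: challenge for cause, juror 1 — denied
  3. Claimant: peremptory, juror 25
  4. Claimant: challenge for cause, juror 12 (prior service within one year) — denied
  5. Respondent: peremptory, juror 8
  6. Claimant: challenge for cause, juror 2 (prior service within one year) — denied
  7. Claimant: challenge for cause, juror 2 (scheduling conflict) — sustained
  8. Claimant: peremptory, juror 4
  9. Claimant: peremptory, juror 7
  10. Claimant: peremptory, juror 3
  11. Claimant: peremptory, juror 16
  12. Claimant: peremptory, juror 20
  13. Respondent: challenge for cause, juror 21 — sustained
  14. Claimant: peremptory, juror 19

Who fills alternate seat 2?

13

Removed: #2, #3, #4, #7, #8, #16, #18, #19, #20, #21, #25. (#1, #12 stay — for-cause denied.)
Seating in order: seats 1–6 → #1, #5, #6, #9, #10, #11; alternates → #12, #13.
So alternate 2 is #13.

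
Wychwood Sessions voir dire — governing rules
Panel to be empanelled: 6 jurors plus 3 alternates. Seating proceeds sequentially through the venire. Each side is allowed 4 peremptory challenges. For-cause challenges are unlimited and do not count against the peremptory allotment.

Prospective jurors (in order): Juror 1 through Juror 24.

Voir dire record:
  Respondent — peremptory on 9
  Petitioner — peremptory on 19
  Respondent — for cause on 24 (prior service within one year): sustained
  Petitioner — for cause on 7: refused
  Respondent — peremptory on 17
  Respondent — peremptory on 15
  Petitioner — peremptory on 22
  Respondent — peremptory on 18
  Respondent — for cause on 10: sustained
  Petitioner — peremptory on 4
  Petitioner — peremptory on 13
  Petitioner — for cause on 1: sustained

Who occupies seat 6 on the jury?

8

Removed: #1, #4, #9, #10, #13, #15, #17, #18, #19, #22, #24. (#7 stays — for-cause denied.)
Filling seats in venire order through position 6: #2, #3, #5, #6, #7, #8.
So seat 6 is #8.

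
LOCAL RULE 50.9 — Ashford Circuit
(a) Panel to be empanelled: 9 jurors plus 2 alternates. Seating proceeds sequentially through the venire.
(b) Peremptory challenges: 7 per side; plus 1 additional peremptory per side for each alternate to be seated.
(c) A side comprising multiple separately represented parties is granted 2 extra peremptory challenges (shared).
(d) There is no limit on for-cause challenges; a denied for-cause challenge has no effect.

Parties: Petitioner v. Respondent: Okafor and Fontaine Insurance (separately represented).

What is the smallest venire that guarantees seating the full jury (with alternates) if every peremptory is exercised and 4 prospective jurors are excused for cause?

35

Seats to fill: 9 + 2 alternates = 11.
Peremptories — Petitioner: 7 + 1×2 = 9; Respondent: 7 + 1×2 + 2 = 11; total 20.
For-cause removals: 4.
Minimum venire: 11 + 20 + 4 = 35.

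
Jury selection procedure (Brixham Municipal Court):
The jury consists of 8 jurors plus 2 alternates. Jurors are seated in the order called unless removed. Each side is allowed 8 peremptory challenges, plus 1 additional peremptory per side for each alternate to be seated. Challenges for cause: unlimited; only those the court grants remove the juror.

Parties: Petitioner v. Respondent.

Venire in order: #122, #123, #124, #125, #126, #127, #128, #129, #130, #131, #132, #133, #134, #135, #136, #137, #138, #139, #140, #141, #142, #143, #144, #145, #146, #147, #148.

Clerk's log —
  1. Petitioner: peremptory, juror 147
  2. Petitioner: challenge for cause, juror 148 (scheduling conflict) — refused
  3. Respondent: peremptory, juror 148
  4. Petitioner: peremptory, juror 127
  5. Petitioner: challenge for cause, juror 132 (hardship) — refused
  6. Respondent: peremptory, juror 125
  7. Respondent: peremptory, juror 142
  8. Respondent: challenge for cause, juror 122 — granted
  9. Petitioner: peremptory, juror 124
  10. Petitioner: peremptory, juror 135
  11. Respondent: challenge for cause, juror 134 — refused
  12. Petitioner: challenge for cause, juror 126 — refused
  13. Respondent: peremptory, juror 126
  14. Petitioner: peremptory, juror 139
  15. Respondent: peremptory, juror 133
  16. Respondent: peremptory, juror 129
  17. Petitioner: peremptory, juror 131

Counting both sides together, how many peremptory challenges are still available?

8

Petitioner allotment: 8 base + 1 × 2 alternates = 10. Respondent allotment: 8 base + 1 × 2 alternates = 10.
Petitioner peremptories used: #147, #127, #124, #135, #139, #131 — 6 (for-cause on #148, #132, #126 don't count).
Respondent peremptories used: #148, #125, #142, #126, #133, #129 — 6 (for-cause on #122, #134 don't count).
Remaining: (10 − 6) + (10 − 6) = 8.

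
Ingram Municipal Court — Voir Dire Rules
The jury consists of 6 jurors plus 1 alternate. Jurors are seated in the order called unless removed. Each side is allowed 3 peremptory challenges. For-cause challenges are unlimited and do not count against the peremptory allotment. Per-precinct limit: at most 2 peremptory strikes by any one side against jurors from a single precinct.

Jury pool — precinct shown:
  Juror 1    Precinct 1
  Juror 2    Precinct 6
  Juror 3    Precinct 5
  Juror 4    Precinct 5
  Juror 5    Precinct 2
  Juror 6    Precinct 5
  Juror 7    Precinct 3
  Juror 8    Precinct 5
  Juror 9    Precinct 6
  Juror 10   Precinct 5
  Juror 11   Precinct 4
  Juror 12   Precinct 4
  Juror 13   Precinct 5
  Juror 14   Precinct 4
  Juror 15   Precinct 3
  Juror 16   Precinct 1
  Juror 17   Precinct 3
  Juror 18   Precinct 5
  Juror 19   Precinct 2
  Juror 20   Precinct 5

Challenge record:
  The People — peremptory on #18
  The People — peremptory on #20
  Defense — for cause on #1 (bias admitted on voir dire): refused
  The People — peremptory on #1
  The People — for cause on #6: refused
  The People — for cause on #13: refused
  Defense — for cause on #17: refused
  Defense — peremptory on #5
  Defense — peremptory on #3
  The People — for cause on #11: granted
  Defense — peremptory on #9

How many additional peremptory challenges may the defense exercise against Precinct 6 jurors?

Defense peremptories so far: #5, #3, #9 — 3 of 3 used, 0 left overall.
Against Precinct 6: #9 — 1 used; per-precinct cap 2 leaves 1.
Binding limit: min(0, 1) = 0.

0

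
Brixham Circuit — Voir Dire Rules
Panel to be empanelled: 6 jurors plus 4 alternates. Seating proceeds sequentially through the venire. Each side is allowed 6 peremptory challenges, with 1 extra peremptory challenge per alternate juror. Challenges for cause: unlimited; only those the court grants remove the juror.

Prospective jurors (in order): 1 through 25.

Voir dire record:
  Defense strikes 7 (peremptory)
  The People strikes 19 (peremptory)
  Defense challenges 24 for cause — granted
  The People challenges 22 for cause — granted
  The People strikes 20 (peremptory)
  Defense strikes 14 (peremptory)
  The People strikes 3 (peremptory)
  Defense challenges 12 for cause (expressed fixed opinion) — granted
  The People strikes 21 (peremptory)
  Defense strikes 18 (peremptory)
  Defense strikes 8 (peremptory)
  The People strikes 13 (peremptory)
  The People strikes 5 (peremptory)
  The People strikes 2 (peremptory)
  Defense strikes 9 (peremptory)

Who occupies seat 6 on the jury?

15

Removed: #2, #3, #5, #7, #8, #9, #12, #13, #14, #18, #19, #20, #21, #22, #24.
Seating in order: seats 1–6 → #1, #4, #6, #10, #11, #15; alternates → #16, #17, #23, #25.
So seat 6 is #15.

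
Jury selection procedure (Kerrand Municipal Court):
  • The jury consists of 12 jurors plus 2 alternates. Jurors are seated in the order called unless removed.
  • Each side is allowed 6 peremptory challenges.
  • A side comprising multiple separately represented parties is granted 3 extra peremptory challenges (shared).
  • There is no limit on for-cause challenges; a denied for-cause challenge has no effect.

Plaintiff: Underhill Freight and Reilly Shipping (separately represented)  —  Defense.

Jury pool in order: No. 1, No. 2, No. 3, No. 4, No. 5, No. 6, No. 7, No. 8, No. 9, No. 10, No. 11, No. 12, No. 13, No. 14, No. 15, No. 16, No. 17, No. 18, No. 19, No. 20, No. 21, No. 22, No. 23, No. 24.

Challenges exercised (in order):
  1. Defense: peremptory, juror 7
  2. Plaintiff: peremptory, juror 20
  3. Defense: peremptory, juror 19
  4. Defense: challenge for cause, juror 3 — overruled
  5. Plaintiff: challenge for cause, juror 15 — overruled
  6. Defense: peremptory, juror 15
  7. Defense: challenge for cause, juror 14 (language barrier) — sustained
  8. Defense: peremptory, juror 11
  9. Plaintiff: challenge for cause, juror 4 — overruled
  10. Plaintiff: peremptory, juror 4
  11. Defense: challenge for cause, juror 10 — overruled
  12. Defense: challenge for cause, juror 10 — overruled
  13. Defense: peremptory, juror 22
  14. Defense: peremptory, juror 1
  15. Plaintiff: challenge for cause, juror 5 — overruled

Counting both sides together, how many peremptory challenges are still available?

Plaintiff allotment: 6 base + 3 multi-party = 9. Defense allotment: 6.
Plaintiff peremptories used: #20, #4 — 2 (for-cause on #15, #4, #5 don't count).
Defense peremptories used: #7, #19, #15, #11, #22, #1 — 6 (for-cause on #3, #14, #10, #10 don't count).
Remaining: (9 − 2) + (6 − 6) = 7.

7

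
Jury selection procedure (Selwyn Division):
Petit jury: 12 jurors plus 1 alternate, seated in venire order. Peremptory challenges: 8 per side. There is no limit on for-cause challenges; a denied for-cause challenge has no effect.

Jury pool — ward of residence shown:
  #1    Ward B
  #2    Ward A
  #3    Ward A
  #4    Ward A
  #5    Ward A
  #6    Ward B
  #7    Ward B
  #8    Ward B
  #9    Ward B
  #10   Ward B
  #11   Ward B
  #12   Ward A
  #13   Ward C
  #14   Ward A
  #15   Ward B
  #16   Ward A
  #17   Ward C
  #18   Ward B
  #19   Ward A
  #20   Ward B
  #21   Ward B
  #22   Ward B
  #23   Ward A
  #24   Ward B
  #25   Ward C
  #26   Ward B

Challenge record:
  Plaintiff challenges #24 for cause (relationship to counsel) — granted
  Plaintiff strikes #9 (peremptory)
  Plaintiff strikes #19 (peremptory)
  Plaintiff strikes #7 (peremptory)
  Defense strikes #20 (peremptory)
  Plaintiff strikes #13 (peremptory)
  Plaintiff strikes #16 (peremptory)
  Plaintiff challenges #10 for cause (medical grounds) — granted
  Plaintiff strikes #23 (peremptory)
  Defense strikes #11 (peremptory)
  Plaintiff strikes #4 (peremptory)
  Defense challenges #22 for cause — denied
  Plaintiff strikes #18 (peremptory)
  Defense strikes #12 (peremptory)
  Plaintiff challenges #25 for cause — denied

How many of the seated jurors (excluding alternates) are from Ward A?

Removed: #4, #7, #9, #10, #11, #12, #13, #16, #18, #19, #20, #23, #24.
Seated jurors 1–12: #1, #2, #3, #5, #6, #8, #14, #15, #17, #21, #22, #25 (alternates #26 not counted).
Of those, in Ward A: #2, #3, #5, #14 → 4.

4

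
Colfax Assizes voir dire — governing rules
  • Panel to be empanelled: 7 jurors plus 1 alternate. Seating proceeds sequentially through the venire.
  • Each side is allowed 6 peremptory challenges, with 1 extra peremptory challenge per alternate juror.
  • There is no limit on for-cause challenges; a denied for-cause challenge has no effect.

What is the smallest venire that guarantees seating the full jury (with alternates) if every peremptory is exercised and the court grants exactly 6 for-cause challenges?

Seats to fill: 7 + 1 alternates = 8.
Peremptories: 6 + 1×1 = 7 per side × 2 sides = 14.
For-cause removals: 6.
Minimum venire: 8 + 14 + 6 = 28.

28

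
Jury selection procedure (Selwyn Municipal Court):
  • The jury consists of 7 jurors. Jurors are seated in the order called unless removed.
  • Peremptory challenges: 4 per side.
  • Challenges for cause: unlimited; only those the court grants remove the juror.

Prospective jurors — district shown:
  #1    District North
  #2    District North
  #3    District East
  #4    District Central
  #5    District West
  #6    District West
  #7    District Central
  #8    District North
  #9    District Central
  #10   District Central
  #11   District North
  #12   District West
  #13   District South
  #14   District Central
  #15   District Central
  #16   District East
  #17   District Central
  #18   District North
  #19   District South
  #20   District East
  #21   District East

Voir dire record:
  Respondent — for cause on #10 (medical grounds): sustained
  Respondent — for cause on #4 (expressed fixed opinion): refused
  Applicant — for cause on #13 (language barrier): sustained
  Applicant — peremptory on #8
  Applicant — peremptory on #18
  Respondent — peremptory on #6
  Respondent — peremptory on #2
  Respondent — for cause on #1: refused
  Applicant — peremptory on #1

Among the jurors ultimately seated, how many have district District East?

1

Removed: #1, #2, #6, #8, #10, #13, #18.
Seated jurors 1–7: #3, #4, #5, #7, #9, #11, #12.
Of those, in District East: #3 → 1.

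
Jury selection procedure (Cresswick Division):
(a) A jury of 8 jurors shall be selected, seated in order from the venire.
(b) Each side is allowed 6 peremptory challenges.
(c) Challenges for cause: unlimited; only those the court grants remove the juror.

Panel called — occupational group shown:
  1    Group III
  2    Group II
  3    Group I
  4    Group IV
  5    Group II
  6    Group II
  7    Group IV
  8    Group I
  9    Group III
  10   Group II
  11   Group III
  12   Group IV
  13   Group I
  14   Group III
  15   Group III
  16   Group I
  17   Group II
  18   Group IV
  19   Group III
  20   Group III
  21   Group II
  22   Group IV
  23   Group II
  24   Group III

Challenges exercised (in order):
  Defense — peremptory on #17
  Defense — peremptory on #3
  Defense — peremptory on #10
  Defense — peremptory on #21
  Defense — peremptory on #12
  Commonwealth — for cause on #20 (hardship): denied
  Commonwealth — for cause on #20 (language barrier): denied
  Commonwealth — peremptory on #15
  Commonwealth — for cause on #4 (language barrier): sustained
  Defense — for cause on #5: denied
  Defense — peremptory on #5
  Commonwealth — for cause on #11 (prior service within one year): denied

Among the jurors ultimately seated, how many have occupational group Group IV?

Removed: #3, #4, #5, #10, #12, #15, #17, #21.
Seated jurors 1–8: #1, #2, #6, #7, #8, #9, #11, #13.
Of those, in Group IV: #7 → 1.

1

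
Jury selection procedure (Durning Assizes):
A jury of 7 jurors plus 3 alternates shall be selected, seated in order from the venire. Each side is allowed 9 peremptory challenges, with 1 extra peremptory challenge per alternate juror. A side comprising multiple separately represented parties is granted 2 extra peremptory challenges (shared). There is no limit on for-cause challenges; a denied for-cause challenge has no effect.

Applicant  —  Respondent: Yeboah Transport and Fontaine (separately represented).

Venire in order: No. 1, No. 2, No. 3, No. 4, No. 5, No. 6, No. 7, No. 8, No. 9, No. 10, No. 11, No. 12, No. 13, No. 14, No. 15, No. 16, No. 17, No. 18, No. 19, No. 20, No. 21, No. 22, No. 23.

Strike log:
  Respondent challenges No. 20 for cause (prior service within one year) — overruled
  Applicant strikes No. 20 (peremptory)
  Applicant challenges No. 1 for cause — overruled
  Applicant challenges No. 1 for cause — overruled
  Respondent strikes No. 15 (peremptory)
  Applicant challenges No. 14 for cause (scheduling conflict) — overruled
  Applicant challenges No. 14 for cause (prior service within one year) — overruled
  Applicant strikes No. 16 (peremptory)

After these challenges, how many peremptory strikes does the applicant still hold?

10

Applicant allotment: 9 base + 1 × 3 alternates = 12.
Applicant peremptories used: #20, #16 — 2 (for-cause on #1, #1, #14, #14 don't count).
Remaining: 12 − 2 = 10.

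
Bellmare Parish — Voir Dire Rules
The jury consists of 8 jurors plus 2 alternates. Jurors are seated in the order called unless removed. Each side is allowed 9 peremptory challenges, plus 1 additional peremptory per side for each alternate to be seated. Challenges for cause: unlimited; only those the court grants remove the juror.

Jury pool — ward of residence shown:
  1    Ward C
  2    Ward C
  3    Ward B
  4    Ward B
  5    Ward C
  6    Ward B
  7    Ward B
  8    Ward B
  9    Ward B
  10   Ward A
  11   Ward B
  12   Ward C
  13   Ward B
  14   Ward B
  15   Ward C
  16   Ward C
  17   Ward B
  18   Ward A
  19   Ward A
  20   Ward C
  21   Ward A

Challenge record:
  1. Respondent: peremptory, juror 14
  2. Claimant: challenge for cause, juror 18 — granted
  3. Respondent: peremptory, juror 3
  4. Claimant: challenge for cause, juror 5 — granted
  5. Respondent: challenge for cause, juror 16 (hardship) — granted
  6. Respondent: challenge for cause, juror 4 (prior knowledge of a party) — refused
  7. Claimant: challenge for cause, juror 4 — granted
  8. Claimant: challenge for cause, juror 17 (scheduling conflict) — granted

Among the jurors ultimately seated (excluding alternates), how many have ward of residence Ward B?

Removed: #3, #4, #5, #14, #16, #17, #18.
Seated jurors 1–8: #1, #2, #6, #7, #8, #9, #10, #11 (alternates #12, #13 not counted).
Of those, in Ward B: #6, #7, #8, #9, #11 → 5.

5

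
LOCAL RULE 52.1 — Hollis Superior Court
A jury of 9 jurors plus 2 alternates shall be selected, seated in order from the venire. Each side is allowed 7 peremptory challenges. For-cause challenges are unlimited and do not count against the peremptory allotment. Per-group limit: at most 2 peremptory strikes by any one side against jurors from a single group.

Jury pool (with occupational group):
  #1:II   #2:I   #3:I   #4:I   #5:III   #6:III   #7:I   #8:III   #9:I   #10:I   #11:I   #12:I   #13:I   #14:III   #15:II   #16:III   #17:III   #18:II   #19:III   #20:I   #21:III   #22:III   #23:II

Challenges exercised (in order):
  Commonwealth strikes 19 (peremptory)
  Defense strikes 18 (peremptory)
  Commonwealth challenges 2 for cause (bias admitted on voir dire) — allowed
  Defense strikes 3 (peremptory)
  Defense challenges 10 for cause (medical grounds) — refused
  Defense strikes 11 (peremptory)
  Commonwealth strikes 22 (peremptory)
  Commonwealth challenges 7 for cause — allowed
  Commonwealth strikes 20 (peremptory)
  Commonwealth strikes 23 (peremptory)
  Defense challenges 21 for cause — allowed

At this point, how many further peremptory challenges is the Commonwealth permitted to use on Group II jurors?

1

Commonwealth peremptories so far: #19, #22, #20, #23 — 4 of 7 used, 3 left overall.
Against Group II: #23 — 1 used; per-group cap 2 leaves 1.
Binding limit: min(3, 1) = 1.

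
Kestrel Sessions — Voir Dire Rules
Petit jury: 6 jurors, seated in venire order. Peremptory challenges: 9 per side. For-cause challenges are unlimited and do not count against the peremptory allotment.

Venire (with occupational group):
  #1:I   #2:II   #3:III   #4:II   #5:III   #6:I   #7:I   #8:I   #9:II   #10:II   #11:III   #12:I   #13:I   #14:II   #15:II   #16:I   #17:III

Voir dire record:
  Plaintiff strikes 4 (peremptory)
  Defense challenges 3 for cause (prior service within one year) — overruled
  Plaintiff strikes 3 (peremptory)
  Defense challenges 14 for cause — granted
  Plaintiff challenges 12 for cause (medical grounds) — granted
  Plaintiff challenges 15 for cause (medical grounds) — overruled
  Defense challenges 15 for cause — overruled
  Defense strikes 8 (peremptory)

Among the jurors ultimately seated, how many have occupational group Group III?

Removed: #3, #4, #8, #12, #14.
Seated jurors 1–6: #1, #2, #5, #6, #7, #9.
Of those, in Group III: #5 → 1.

1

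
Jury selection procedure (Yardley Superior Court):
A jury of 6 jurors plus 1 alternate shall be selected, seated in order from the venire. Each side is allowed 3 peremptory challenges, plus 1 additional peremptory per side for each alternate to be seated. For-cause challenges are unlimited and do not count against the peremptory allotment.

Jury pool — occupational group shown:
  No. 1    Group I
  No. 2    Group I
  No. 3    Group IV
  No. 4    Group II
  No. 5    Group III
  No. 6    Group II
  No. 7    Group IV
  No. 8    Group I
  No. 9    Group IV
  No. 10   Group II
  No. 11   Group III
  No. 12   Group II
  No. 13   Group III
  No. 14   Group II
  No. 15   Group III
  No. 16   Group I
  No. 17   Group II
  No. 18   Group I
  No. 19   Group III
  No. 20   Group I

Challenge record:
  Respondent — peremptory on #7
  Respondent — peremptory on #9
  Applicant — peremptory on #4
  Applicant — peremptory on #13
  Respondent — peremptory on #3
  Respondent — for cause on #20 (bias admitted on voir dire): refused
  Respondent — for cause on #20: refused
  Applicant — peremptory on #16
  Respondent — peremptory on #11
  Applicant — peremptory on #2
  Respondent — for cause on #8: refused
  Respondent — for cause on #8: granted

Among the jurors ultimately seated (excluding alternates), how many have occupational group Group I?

Removed: #2, #3, #4, #7, #8, #9, #11, #13, #16.
Seated jurors 1–6: #1, #5, #6, #10, #12, #14 (alternates #15 not counted).
Of those, in Group I: #1 → 1.

1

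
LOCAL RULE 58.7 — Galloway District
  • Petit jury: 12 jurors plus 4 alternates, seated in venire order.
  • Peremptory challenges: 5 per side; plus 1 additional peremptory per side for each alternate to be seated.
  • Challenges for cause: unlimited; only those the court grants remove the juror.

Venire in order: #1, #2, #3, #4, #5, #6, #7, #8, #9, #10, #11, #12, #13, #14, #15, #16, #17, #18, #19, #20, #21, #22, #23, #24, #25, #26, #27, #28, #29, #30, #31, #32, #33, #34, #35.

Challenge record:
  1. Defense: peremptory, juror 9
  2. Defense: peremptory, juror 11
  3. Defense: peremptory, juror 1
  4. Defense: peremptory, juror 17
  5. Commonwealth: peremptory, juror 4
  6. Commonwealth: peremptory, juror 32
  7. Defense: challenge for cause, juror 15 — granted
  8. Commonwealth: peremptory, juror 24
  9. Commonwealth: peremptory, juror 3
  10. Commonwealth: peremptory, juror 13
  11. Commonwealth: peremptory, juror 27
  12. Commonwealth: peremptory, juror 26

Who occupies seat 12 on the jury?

20

Removed: #1, #3, #4, #9, #11, #13, #15, #17, #24, #26, #27, #32.
Seating in order: seats 1–12 → #2, #5, #6, #7, #8, #10, #12, #14, #16, #18, #19, #20; alternates → #21, #22, #23, #25.
So seat 12 is #20.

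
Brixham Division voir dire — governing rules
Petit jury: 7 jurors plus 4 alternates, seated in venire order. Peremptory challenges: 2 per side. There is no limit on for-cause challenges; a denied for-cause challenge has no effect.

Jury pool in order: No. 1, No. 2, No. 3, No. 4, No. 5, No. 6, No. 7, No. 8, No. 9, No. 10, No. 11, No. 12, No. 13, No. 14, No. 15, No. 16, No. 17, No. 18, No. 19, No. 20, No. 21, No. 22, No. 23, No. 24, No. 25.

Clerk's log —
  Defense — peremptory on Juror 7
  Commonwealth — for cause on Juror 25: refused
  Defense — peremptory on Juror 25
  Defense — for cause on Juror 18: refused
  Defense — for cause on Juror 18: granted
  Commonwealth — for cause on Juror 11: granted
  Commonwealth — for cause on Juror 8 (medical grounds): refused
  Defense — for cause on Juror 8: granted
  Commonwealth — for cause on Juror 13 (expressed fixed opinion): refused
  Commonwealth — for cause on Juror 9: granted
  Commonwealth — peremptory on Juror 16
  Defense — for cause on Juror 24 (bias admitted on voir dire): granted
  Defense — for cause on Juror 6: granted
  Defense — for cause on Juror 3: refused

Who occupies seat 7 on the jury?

Removed: #6, #7, #8, #9, #11, #16, #18, #24, #25. (#3, #13 stay — for-cause denied.)
Seating in order: seats 1–7 → #1, #2, #3, #4, #5, #10, #12; alternates → #13, #14, #15, #17.
So seat 7 is #12.

12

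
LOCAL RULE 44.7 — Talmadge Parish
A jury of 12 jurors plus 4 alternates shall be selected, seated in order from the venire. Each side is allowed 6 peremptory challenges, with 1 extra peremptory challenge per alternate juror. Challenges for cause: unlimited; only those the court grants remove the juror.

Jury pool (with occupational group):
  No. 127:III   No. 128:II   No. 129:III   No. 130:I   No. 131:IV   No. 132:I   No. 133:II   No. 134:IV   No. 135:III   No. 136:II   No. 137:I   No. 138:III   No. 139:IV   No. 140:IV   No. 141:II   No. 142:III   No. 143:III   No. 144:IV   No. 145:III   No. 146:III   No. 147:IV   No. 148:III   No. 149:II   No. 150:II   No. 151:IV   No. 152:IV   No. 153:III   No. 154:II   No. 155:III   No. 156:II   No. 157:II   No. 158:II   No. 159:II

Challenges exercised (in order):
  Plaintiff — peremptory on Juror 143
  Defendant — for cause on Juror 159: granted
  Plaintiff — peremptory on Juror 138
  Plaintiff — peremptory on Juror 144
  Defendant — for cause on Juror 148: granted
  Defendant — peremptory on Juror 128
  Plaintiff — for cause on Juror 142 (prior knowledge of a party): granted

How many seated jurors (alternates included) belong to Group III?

5

Removed: #128, #138, #142, #143, #144, #148, #159.
Seated (16 incl. alternates): #127, #129, #130, #131, #132, #133, #134, #135, #136, #137, #139, #140, #141, #145, #146, #147.
Of those, in Group III: #127, #129, #135, #145, #146 → 5.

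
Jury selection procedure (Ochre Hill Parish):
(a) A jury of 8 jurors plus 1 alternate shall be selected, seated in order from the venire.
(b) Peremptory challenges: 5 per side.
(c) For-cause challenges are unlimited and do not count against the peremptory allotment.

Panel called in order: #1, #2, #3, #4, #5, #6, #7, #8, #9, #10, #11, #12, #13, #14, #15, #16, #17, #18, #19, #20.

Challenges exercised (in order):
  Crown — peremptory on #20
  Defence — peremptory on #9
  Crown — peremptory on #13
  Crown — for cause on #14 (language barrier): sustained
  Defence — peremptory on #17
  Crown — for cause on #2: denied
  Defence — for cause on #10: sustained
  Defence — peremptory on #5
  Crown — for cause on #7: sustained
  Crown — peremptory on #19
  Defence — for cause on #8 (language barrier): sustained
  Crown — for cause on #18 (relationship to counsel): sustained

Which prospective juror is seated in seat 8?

15

Removed: #5, #7, #8, #9, #10, #13, #14, #17, #18, #19, #20. (#2 stays — for-cause denied.)
Seating in order: seats 1–8 → #1, #2, #3, #4, #6, #11, #12, #15; alternates → #16.
So seat 8 is #15.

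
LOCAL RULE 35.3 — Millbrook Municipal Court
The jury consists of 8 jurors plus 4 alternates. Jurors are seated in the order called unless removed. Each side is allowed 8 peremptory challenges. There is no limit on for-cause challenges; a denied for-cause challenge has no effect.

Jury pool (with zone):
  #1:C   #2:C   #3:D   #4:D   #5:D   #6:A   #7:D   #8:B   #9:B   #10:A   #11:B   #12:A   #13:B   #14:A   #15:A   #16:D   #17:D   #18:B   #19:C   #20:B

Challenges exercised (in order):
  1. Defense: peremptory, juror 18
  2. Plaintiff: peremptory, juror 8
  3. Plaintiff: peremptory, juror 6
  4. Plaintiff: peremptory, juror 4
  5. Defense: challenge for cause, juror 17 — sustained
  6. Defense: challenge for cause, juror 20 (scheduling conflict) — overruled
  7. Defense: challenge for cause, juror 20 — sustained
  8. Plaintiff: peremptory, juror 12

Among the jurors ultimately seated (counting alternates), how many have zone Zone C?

Removed: #4, #6, #8, #12, #17, #18, #20.
Seated (12 incl. alternates): #1, #2, #3, #5, #7, #9, #10, #11, #13, #14, #15, #16.
Of those, in Zone C: #1, #2 → 2.

2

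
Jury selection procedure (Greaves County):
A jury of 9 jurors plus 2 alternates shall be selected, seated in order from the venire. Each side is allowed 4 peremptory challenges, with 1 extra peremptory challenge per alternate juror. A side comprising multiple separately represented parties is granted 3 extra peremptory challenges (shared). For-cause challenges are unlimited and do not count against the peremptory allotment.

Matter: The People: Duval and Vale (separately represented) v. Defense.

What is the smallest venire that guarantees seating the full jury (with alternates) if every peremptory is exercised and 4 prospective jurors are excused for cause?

30

Seats to fill: 9 + 2 alternates = 11.
Peremptories — The People: 4 + 1×2 + 3 = 9; Defense: 4 + 1×2 = 6; total 15.
For-cause removals: 4.
Minimum venire: 11 + 15 + 4 = 30.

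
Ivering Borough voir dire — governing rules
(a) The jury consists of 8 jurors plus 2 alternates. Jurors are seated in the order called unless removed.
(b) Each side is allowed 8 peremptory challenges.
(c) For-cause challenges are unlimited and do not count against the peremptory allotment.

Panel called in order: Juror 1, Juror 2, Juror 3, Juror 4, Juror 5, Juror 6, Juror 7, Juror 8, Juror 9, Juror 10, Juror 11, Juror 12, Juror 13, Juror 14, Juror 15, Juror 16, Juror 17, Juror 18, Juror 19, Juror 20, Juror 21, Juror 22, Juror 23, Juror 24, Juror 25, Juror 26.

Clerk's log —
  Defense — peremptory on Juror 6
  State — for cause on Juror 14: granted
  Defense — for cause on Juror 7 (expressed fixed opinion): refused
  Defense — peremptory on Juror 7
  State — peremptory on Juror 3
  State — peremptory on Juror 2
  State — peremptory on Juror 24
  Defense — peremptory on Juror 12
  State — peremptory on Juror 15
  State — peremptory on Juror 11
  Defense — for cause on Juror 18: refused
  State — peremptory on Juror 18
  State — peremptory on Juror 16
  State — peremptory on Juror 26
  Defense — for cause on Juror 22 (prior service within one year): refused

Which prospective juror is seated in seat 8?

17

Removed: #2, #3, #6, #7, #11, #12, #14, #15, #16, #18, #24, #26. (#22 stays — for-cause denied.)
Seating in order: seats 1–8 → #1, #4, #5, #8, #9, #10, #13, #17; alternates → #19, #20.
So seat 8 is #17.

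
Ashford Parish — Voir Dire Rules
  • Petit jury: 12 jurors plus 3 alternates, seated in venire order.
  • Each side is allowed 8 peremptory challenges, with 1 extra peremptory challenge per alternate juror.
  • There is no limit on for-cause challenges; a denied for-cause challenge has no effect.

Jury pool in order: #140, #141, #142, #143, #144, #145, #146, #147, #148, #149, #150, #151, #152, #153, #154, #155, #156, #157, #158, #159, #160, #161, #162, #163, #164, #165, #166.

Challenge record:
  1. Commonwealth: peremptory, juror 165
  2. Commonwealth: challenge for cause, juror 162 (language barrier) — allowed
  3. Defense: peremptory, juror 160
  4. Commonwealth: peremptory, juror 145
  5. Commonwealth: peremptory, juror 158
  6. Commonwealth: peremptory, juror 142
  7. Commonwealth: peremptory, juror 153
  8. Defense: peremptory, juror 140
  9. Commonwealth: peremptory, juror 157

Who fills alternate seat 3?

161

Removed: #140, #142, #145, #153, #157, #158, #160, #162, #165.
Seating in order: seats 1–12 → #141, #143, #144, #146, #147, #148, #149, #150, #151, #152, #154, #155; alternates → #156, #159, #161.
So alternate 3 is #161.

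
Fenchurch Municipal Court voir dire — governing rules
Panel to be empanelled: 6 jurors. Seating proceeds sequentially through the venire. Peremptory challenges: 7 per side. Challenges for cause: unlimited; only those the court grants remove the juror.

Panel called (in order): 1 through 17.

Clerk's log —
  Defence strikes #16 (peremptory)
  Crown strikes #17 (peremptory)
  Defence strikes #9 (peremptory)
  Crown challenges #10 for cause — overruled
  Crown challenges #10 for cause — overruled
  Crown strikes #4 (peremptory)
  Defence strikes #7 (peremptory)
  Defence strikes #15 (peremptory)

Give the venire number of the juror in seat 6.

8

Removed: #4, #7, #9, #15, #16, #17. (#10 stays — for-cause denied.)
Seating in order: seats 1–6 → #1, #2, #3, #5, #6, #8.
So seat 6 is #8.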